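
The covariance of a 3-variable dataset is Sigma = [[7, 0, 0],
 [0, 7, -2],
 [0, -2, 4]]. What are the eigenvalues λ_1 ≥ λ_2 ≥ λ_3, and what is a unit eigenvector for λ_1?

Step 1 — characteristic polynomial p(λ) = det(λI - Sigma) = λ³ - tr·λ² + c_1·λ - det, where tr = trace, c_1 = sum of the principal 2×2 minors, det = det(Sigma):
  tr = 7 + 7 + 4 = 18,
  c_1 = (7·7 - (0)²) + (7·4 - (0)²) + (7·4 - (-2)²) = 49 + 28 + 24 = 101,
  det = 7·(7·4 - (-2)²) - (0)·((0)·4 - (-2)·(0)) + (0)·((0)·(-2) - 7·(0)) = 7·(24) - (0)·(0) + (0)·(0) = 168.
  So p(λ) = λ³ - 18λ² + 101λ - 168.
Step 2 — look for an integer root (rational root theorem: any rational root is an integer divisor of 168). Testing λ = 3:
  p(3) = 27 - 162 + 303 - 168 = 0  ✓
  Dividing out (λ - 3): p(λ) = (λ - 3)(λ² - 15λ + 56).
Step 3 — remaining eigenvalues from the quadratic λ² - 15λ + 56 = 0:
  Δ = 15² - 4·56 = 225 - 224 = 1,  λ = (15 ± √1)/2 = (15 ± 1)/2 = 8 or 7.
  Sorted: λ_1 = 8,  λ_2 = 7,  λ_3 = 3  (check: sum = 18 = tr ✓).

Step 4 — unit eigenvector for λ_1 = 8: v spans the null space of (Sigma - λ_1 I), whose rows are
  r_1 = (-1, 0, 0),  r_2 = (0, -1, -2),  r_3 = (0, -2, -4).
  v is orthogonal to every row, so take v ∝ r_1 × r_2 = ((0)·(-2) - (0)·(-1), (0)·(0) - (-1)·(-2), (-1)·(-1) - (0)·(0)) = (0, -2, 1).
  Rescale (multiply by -1 so the first nonzero entry is positive): u = (0, 2, -1).
  ||u|| = √((0)² + (2)² + (-1)²) = √(5) ≈ 2.2361,  v_1 = u/||u|| ≈ (0, 0.8944, -0.4472) (||v_1|| = 1).

λ_1 = 8,  λ_2 = 7,  λ_3 = 3;  v_1 ≈ (0, 0.8944, -0.4472)


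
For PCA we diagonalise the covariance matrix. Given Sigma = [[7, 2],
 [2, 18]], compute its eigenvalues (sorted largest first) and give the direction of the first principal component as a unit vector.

Step 1 — characteristic polynomial of 2×2 Sigma:
  det(Sigma - λI) = λ² - trace · λ + det = 0.
  trace = 7 + 18 = 25, det = 7·18 - (2)² = 122.
Step 2 — discriminant:
  Δ = trace² - 4·det = 625 - 488 = 137.
Step 3 — eigenvalues:
  λ = (trace ± √Δ)/2 = (25 ± 11.7047)/2,
  λ_1 = 18.3523,  λ_2 = 6.6477.

Step 4 — unit eigenvector for λ_1: solve (Sigma - λ_1 I)v = 0. First row:
  (7 - 18.3523)·v_x + (2)·v_y = 0, i.e. (-11.3523)·v_x + (2)·v_y = 0,
  so v ∝ (b, λ_1 - a) = (2, 11.3523) = u.
  ||u|| = √((2)² + (11.3523)²) = √(132.8758) ≈ 11.5272,
  v_1 = u/||u|| ≈ (0.1735, 0.9848) (||v_1|| = 1).

λ_1 = 18.3523,  λ_2 = 6.6477;  v_1 ≈ (0.1735, 0.9848)


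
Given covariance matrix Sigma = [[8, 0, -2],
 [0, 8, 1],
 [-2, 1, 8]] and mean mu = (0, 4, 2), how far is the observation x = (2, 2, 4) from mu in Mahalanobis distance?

Step 1 — centre the observation: (x - mu) = (2, -2, 2).

Step 2 — invert Sigma (cofactor / det for 3×3, or solve directly):
  Sigma^{-1} = [[0.1335, -0.0042, 0.0339],
 [-0.0042, 0.1271, -0.0169],
 [0.0339, -0.0169, 0.1356]].

Step 3 — form the quadratic (x - mu)^T · Sigma^{-1} · (x - mu):
  Sigma^{-1} · (x - mu) = (0.3432, -0.2966, 0.3729).
  (x - mu)^T · [Sigma^{-1} · (x - mu)] = (2)·(0.3432) + (-2)·(-0.2966) + (2)·(0.3729) = 2.0254.

Step 4 — take square root: d = √(2.0254) ≈ 1.4232.

d(x, mu) = √(2.0254) ≈ 1.4232


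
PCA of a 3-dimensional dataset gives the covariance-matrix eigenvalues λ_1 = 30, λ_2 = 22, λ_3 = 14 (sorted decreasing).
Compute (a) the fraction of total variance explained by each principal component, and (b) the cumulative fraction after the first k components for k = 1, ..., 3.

Step 1 — total variance = trace(Sigma) = Σ λ_i = 30 + 22 + 14 = 66.

Step 2 — fraction explained by component i = λ_i / Σ λ:
  PC1: 30/66 = 0.4545
  PC2: 22/66 = 0.3333
  PC3: 14/66 = 0.2121

Step 3 — cumulative fraction after k components = (λ_1 + ... + λ_k) / Σ λ:
  k = 1: 30/66 = 0.4545
  k = 2: (30 + 22)/66 = 52/66 = 0.7879
  k = 3: (30 + 22 + 14)/66 = 66/66 = 1

Summary (fraction, with percent):

explained: PC1 0.4545 (45.45%), PC2 0.3333 (33.33%), PC3 0.2121 (21.21%);  cumulative: 0.4545, 0.7879, 1


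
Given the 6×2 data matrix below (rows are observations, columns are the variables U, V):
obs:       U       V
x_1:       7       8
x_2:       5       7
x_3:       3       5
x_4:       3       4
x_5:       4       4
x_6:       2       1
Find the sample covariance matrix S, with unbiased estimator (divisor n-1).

Step 1 — column means:
  mean(U) = (7 + 5 + 3 + 3 + 4 + 2) / 6 = 24/6 = 4
  mean(V) = (8 + 7 + 5 + 4 + 4 + 1) / 6 = 29/6 = 4.8333

Step 2 — sample covariance S[i,j] = (1/(n-1)) · Σ_k (x_{k,i} - mean_i) · (x_{k,j} - mean_j), with n-1 = 5.
  S[U,U] = ((3)·(3) + (1)·(1) + (-1)·(-1) + (-1)·(-1) + (0)·(0) + (-2)·(-2)) / 5 = 16/5 = 3.2
  S[U,V] = ((3)·(3.1667) + (1)·(2.1667) + (-1)·(0.1667) + (-1)·(-0.8333) + (0)·(-0.8333) + (-2)·(-3.8333)) / 5 = 20/5 = 4
  S[V,V] = ((3.1667)·(3.1667) + (2.1667)·(2.1667) + (0.1667)·(0.1667) + (-0.8333)·(-0.8333) + (-0.8333)·(-0.8333) + (-3.8333)·(-3.8333)) / 5 = 30.8333/5 = 6.1667

S is symmetric (S[j,i] = S[i,j]). Assembling:

S = [[3.2, 4],
 [4, 6.1667]]


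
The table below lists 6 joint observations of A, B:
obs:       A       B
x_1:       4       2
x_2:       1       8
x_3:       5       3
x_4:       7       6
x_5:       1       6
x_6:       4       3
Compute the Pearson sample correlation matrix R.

Step 1 — column means:
  mean(A) = (4 + 1 + 5 + 7 + 1 + 4) / 6 = 22/6 = 3.6667
  mean(B) = (2 + 8 + 3 + 6 + 6 + 3) / 6 = 28/6 = 4.6667

Step 2 — sample variances and covariances s[i,j] = (1/(n-1)) · Σ_k (x_{k,i} - mean_i) · (x_{k,j} - mean_j), with n-1 = 5:
  s[A,A] = ((0.3333)·(0.3333) + (-2.6667)·(-2.6667) + (1.3333)·(1.3333) + (3.3333)·(3.3333) + (-2.6667)·(-2.6667) + (0.3333)·(0.3333)) / 5 = 27.3333/5 = 5.4667
  s[A,B] = ((0.3333)·(-2.6667) + (-2.6667)·(3.3333) + (1.3333)·(-1.6667) + (3.3333)·(1.3333) + (-2.6667)·(1.3333) + (0.3333)·(-1.6667)) / 5 = -11.6667/5 = -2.3333
  s[B,B] = ((-2.6667)·(-2.6667) + (3.3333)·(3.3333) + (-1.6667)·(-1.6667) + (1.3333)·(1.3333) + (1.3333)·(1.3333) + (-1.6667)·(-1.6667)) / 5 = 27.3333/5 = 5.4667
  Sample standard deviations s_i = √(s[i,i]):
  s(A) = √(5.4667) = 2.3381
  s(B) = √(5.4667) = 2.3381

Step 3 — r_{ij} = s_{ij} / (s_i · s_j):
  r[A,A] = 1 (diagonal).
  r[A,B] = -2.3333 / (2.3381 · 2.3381) = -2.3333 / 5.4667 = -0.4268
  r[B,B] = 1 (diagonal).

R is symmetric with unit diagonal. Assembling:

R = [[1, -0.4268],
 [-0.4268, 1]]


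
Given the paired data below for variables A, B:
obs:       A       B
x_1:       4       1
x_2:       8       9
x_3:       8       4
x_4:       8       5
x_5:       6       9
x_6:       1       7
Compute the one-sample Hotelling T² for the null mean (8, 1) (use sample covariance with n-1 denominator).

Step 1 — sample mean vector:
  mean(A) = (4 + 8 + 8 + 8 + 6 + 1) / 6 = 35/6 = 5.8333
  mean(B) = (1 + 9 + 4 + 5 + 9 + 7) / 6 = 35/6 = 5.8333
  x̄ = (5.8333, 5.8333),  deviation x̄ - mu_0 = (5.8333, 5.8333) - (8, 1) = (-2.1667, 4.8333).

Step 2 — sample covariance matrix, S[i,j] = (1/(n-1)) · Σ_k (x_{k,i} - mean_i) · (x_{k,j} - mean_j), divisor n-1 = 5:
  S[A,A] = ((-1.8333)·(-1.8333) + (2.1667)·(2.1667) + (2.1667)·(2.1667) + (2.1667)·(2.1667) + (0.1667)·(0.1667) + (-4.8333)·(-4.8333)) / 5 = 40.8333/5 = 8.1667
  S[A,B] = ((-1.8333)·(-4.8333) + (2.1667)·(3.1667) + (2.1667)·(-1.8333) + (2.1667)·(-0.8333) + (0.1667)·(3.1667) + (-4.8333)·(1.1667)) / 5 = 4.8333/5 = 0.9667
  S[B,B] = ((-4.8333)·(-4.8333) + (3.1667)·(3.1667) + (-1.8333)·(-1.8333) + (-0.8333)·(-0.8333) + (3.1667)·(3.1667) + (1.1667)·(1.1667)) / 5 = 48.8333/5 = 9.7667
  S = [[8.1667, 0.9667],
 [0.9667, 9.7667]].

Step 3 — invert S. det(S) = 8.1667·9.7667 - (0.9667)² = 78.8267.
  S^{-1} = (1/det) · [[d, -b], [-b, a]] = [[0.1239, -0.0123],
 [-0.0123, 0.1036]].

Step 4 — quadratic form (x̄ - mu_0)^T · S^{-1} · (x̄ - mu_0):
  S^{-1} · (x̄ - mu_0) = (-0.3277, 0.5273),
  (x̄ - mu_0)^T · [...] = (-2.1667)·(-0.3277) + (4.8333)·(0.5273) = 3.2588.

Step 5 — scale by n: T² = 6 · 3.2588 = 19.5526.

T² ≈ 19.5526


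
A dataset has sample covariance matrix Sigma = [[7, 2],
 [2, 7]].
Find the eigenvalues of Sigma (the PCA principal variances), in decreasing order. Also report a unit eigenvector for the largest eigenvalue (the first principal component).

Step 1 — characteristic polynomial of 2×2 Sigma:
  det(Sigma - λI) = λ² - trace · λ + det = 0.
  trace = 7 + 7 = 14, det = 7·7 - (2)² = 45.
Step 2 — discriminant:
  Δ = trace² - 4·det = 196 - 180 = 16.
Step 3 — eigenvalues:
  λ = (trace ± √Δ)/2 = (14 ± 4)/2,
  λ_1 = 9,  λ_2 = 5.

Step 4 — unit eigenvector for λ_1: solve (Sigma - λ_1 I)v = 0. First row:
  (7 - 9)·v_x + (2)·v_y = 0, i.e. (-2)·v_x + (2)·v_y = 0,
  so v ∝ (b, λ_1 - a) = (2, 2) = u.
  ||u|| = √((2)² + (2)²) = √(8) ≈ 2.8284,
  v_1 = u/||u|| ≈ (0.7071, 0.7071) (||v_1|| = 1).

λ_1 = 9,  λ_2 = 5;  v_1 ≈ (0.7071, 0.7071)


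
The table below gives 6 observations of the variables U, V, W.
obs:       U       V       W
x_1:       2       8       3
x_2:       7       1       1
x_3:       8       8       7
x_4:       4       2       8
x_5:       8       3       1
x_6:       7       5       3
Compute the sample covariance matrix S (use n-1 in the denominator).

Step 1 — column means:
  mean(U) = (2 + 7 + 8 + 4 + 8 + 7) / 6 = 36/6 = 6
  mean(V) = (8 + 1 + 8 + 2 + 3 + 5) / 6 = 27/6 = 4.5
  mean(W) = (3 + 1 + 7 + 8 + 1 + 3) / 6 = 23/6 = 3.8333

Step 2 — sample covariance S[i,j] = (1/(n-1)) · Σ_k (x_{k,i} - mean_i) · (x_{k,j} - mean_j), with n-1 = 5.
  S[U,U] = ((-4)·(-4) + (1)·(1) + (2)·(2) + (-2)·(-2) + (2)·(2) + (1)·(1)) / 5 = 30/5 = 6
  S[U,V] = ((-4)·(3.5) + (1)·(-3.5) + (2)·(3.5) + (-2)·(-2.5) + (2)·(-1.5) + (1)·(0.5)) / 5 = -8/5 = -1.6
  S[U,W] = ((-4)·(-0.8333) + (1)·(-2.8333) + (2)·(3.1667) + (-2)·(4.1667) + (2)·(-2.8333) + (1)·(-0.8333)) / 5 = -8/5 = -1.6
  S[V,V] = ((3.5)·(3.5) + (-3.5)·(-3.5) + (3.5)·(3.5) + (-2.5)·(-2.5) + (-1.5)·(-1.5) + (0.5)·(0.5)) / 5 = 45.5/5 = 9.1
  S[V,W] = ((3.5)·(-0.8333) + (-3.5)·(-2.8333) + (3.5)·(3.1667) + (-2.5)·(4.1667) + (-1.5)·(-2.8333) + (0.5)·(-0.8333)) / 5 = 11.5/5 = 2.3
  S[W,W] = ((-0.8333)·(-0.8333) + (-2.8333)·(-2.8333) + (3.1667)·(3.1667) + (4.1667)·(4.1667) + (-2.8333)·(-2.8333) + (-0.8333)·(-0.8333)) / 5 = 44.8333/5 = 8.9667

S is symmetric (S[j,i] = S[i,j]). Assembling:

S = [[6, -1.6, -1.6],
 [-1.6, 9.1, 2.3],
 [-1.6, 2.3, 8.9667]]


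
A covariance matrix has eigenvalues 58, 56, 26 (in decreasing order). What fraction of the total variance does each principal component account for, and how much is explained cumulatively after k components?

Step 1 — total variance = trace(Sigma) = Σ λ_i = 58 + 56 + 26 = 140.

Step 2 — fraction explained by component i = λ_i / Σ λ:
  PC1: 58/140 = 0.4143
  PC2: 56/140 = 0.4
  PC3: 26/140 = 0.1857

Step 3 — cumulative fraction after k components = (λ_1 + ... + λ_k) / Σ λ:
  k = 1: 58/140 = 0.4143
  k = 2: (58 + 56)/140 = 114/140 = 0.8143
  k = 3: (58 + 56 + 26)/140 = 140/140 = 1

Summary (fraction, with percent):

explained: PC1 0.4143 (41.43%), PC2 0.4 (40%), PC3 0.1857 (18.57%);  cumulative: 0.4143, 0.8143, 1


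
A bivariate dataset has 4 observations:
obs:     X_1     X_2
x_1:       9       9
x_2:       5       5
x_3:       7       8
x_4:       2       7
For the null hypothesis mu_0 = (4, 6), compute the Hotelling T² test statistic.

Step 1 — sample mean vector:
  mean(X_1) = (9 + 5 + 7 + 2) / 4 = 23/4 = 5.75
  mean(X_2) = (9 + 5 + 8 + 7) / 4 = 29/4 = 7.25
  x̄ = (5.75, 7.25),  deviation x̄ - mu_0 = (5.75, 7.25) - (4, 6) = (1.75, 1.25).

Step 2 — sample covariance matrix, S[i,j] = (1/(n-1)) · Σ_k (x_{k,i} - mean_i) · (x_{k,j} - mean_j), divisor n-1 = 3:
  S[X_1,X_1] = ((3.25)·(3.25) + (-0.75)·(-0.75) + (1.25)·(1.25) + (-3.75)·(-3.75)) / 3 = 26.75/3 = 8.9167
  S[X_1,X_2] = ((3.25)·(1.75) + (-0.75)·(-2.25) + (1.25)·(0.75) + (-3.75)·(-0.25)) / 3 = 9.25/3 = 3.0833
  S[X_2,X_2] = ((1.75)·(1.75) + (-2.25)·(-2.25) + (0.75)·(0.75) + (-0.25)·(-0.25)) / 3 = 8.75/3 = 2.9167
  S = [[8.9167, 3.0833],
 [3.0833, 2.9167]].

Step 3 — invert S. det(S) = 8.9167·2.9167 - (3.0833)² = 16.5.
  S^{-1} = (1/det) · [[d, -b], [-b, a]] = [[0.1768, -0.1869],
 [-0.1869, 0.5404]].

Step 4 — quadratic form (x̄ - mu_0)^T · S^{-1} · (x̄ - mu_0):
  S^{-1} · (x̄ - mu_0) = (0.0758, 0.3485),
  (x̄ - mu_0)^T · [...] = (1.75)·(0.0758) + (1.25)·(0.3485) = 0.5682.

Step 5 — scale by n: T² = 4 · 0.5682 = 2.2727.

T² ≈ 2.2727


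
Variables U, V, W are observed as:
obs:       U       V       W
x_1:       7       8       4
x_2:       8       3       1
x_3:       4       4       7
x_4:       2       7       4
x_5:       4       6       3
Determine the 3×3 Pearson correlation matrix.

Step 1 — column means:
  mean(U) = (7 + 8 + 4 + 2 + 4) / 5 = 25/5 = 5
  mean(V) = (8 + 3 + 4 + 7 + 6) / 5 = 28/5 = 5.6
  mean(W) = (4 + 1 + 7 + 4 + 3) / 5 = 19/5 = 3.8

Step 2 — sample variances and covariances s[i,j] = (1/(n-1)) · Σ_k (x_{k,i} - mean_i) · (x_{k,j} - mean_j), with n-1 = 4:
  s[U,U] = ((2)·(2) + (3)·(3) + (-1)·(-1) + (-3)·(-3) + (-1)·(-1)) / 4 = 24/4 = 6
  s[U,V] = ((2)·(2.4) + (3)·(-2.6) + (-1)·(-1.6) + (-3)·(1.4) + (-1)·(0.4)) / 4 = -6/4 = -1.5
  s[U,W] = ((2)·(0.2) + (3)·(-2.8) + (-1)·(3.2) + (-3)·(0.2) + (-1)·(-0.8)) / 4 = -11/4 = -2.75
  s[V,V] = ((2.4)·(2.4) + (-2.6)·(-2.6) + (-1.6)·(-1.6) + (1.4)·(1.4) + (0.4)·(0.4)) / 4 = 17.2/4 = 4.3
  s[V,W] = ((2.4)·(0.2) + (-2.6)·(-2.8) + (-1.6)·(3.2) + (1.4)·(0.2) + (0.4)·(-0.8)) / 4 = 2.6/4 = 0.65
  s[W,W] = ((0.2)·(0.2) + (-2.8)·(-2.8) + (3.2)·(3.2) + (0.2)·(0.2) + (-0.8)·(-0.8)) / 4 = 18.8/4 = 4.7
  Sample standard deviations s_i = √(s[i,i]):
  s(U) = √(6) = 2.4495
  s(V) = √(4.3) = 2.0736
  s(W) = √(4.7) = 2.1679

Step 3 — r_{ij} = s_{ij} / (s_i · s_j):
  r[U,U] = 1 (diagonal).
  r[U,V] = -1.5 / (2.4495 · 2.0736) = -1.5 / 5.0794 = -0.2953
  r[U,W] = -2.75 / (2.4495 · 2.1679) = -2.75 / 5.3104 = -0.5179
  r[V,V] = 1 (diagonal).
  r[V,W] = 0.65 / (2.0736 · 2.1679) = 0.65 / 4.4956 = 0.1446
  r[W,W] = 1 (diagonal).

R is symmetric with unit diagonal. Assembling:

R = [[1, -0.2953, -0.5179],
 [-0.2953, 1, 0.1446],
 [-0.5179, 0.1446, 1]]


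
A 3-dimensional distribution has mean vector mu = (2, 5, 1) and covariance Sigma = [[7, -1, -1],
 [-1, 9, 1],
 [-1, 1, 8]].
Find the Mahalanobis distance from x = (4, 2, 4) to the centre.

Step 1 — centre the observation: (x - mu) = (2, -3, 3).

Step 2 — invert Sigma (cofactor / det for 3×3, or solve directly):
  Sigma^{-1} = [[0.1473, 0.0145, 0.0166],
 [0.0145, 0.1141, -0.0124],
 [0.0166, -0.0124, 0.1286]].

Step 3 — form the quadratic (x - mu)^T · Sigma^{-1} · (x - mu):
  Sigma^{-1} · (x - mu) = (0.3008, -0.3506, 0.4564).
  (x - mu)^T · [Sigma^{-1} · (x - mu)] = (2)·(0.3008) + (-3)·(-0.3506) + (3)·(0.4564) = 3.0228.

Step 4 — take square root: d = √(3.0228) ≈ 1.7386.

d(x, mu) = √(3.0228) ≈ 1.7386


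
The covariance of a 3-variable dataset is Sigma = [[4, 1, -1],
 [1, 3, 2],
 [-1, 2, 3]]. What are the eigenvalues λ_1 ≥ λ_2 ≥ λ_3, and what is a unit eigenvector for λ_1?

Step 1 — characteristic polynomial p(λ) = det(λI - Sigma) = λ³ - tr·λ² + c_1·λ - det, where tr = trace, c_1 = sum of the principal 2×2 minors, det = det(Sigma):
  tr = 4 + 3 + 3 = 10,
  c_1 = (4·3 - (1)²) + (4·3 - (-1)²) + (3·3 - (2)²) = 11 + 11 + 5 = 27,
  det = 4·(3·3 - (2)²) - (1)·((1)·3 - (2)·(-1)) + (-1)·((1)·(2) - 3·(-1)) = 4·(5) - (1)·(5) + (-1)·(5) = 10.
  So p(λ) = λ³ - 10λ² + 27λ - 10.
Step 2 — look for an integer root (rational root theorem: any rational root is an integer divisor of 10). Testing λ = 5:
  p(5) = 125 - 250 + 135 - 10 = 0  ✓
  Dividing out (λ - 5): p(λ) = (λ - 5)(λ² - 5λ + 2).
Step 3 — remaining eigenvalues from the quadratic λ² - 5λ + 2 = 0:
  Δ = 5² - 4·2 = 25 - 8 = 17,  λ = (5 ± √17)/2 = (5 ± 4.1231)/2 ≈ 4.5616 or 0.4384.
  Sorted: λ_1 = 5,  λ_2 = 4.5616,  λ_3 = 0.4384  (check: sum = 10 = tr ✓).

Step 4 — unit eigenvector for λ_1 = 5: v spans the null space of (Sigma - λ_1 I), whose rows are
  r_1 = (-1, 1, -1),  r_2 = (1, -2, 2),  r_3 = (-1, 2, -2).
  v is orthogonal to every row, so take v ∝ r_1 × r_2 = ((1)·(2) - (-1)·(-2), (-1)·(1) - (-1)·(2), (-1)·(-2) - (1)·(1)) = (0, 1, 1).
  Let u = (0, 1, 1).
  ||u|| = √((0)² + (1)² + (1)²) = √(2) ≈ 1.4142,  v_1 = u/||u|| ≈ (0, 0.7071, 0.7071) (||v_1|| = 1).

λ_1 = 5,  λ_2 = 4.5616,  λ_3 = 0.4384;  v_1 ≈ (0, 0.7071, 0.7071)


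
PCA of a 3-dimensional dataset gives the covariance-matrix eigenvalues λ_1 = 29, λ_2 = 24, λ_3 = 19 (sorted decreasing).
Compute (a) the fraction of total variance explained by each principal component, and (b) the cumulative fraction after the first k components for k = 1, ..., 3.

Step 1 — total variance = trace(Sigma) = Σ λ_i = 29 + 24 + 19 = 72.

Step 2 — fraction explained by component i = λ_i / Σ λ:
  PC1: 29/72 = 0.4028
  PC2: 24/72 = 0.3333
  PC3: 19/72 = 0.2639

Step 3 — cumulative fraction after k components = (λ_1 + ... + λ_k) / Σ λ:
  k = 1: 29/72 = 0.4028
  k = 2: (29 + 24)/72 = 53/72 = 0.7361
  k = 3: (29 + 24 + 19)/72 = 72/72 = 1

Summary (fraction, with percent):

explained: PC1 0.4028 (40.28%), PC2 0.3333 (33.33%), PC3 0.2639 (26.39%);  cumulative: 0.4028, 0.7361, 1


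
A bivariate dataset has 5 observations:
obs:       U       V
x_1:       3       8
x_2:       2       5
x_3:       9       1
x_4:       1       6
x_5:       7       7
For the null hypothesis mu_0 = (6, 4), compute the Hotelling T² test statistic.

Step 1 — sample mean vector:
  mean(U) = (3 + 2 + 9 + 1 + 7) / 5 = 22/5 = 4.4
  mean(V) = (8 + 5 + 1 + 6 + 7) / 5 = 27/5 = 5.4
  x̄ = (4.4, 5.4),  deviation x̄ - mu_0 = (4.4, 5.4) - (6, 4) = (-1.6, 1.4).

Step 2 — sample covariance matrix, S[i,j] = (1/(n-1)) · Σ_k (x_{k,i} - mean_i) · (x_{k,j} - mean_j), divisor n-1 = 4:
  S[U,U] = ((-1.4)·(-1.4) + (-2.4)·(-2.4) + (4.6)·(4.6) + (-3.4)·(-3.4) + (2.6)·(2.6)) / 4 = 47.2/4 = 11.8
  S[U,V] = ((-1.4)·(2.6) + (-2.4)·(-0.4) + (4.6)·(-4.4) + (-3.4)·(0.6) + (2.6)·(1.6)) / 4 = -20.8/4 = -5.2
  S[V,V] = ((2.6)·(2.6) + (-0.4)·(-0.4) + (-4.4)·(-4.4) + (0.6)·(0.6) + (1.6)·(1.6)) / 4 = 29.2/4 = 7.3
  S = [[11.8, -5.2],
 [-5.2, 7.3]].

Step 3 — invert S. det(S) = 11.8·7.3 - (-5.2)² = 59.1.
  S^{-1} = (1/det) · [[d, -b], [-b, a]] = [[0.1235, 0.088],
 [0.088, 0.1997]].

Step 4 — quadratic form (x̄ - mu_0)^T · S^{-1} · (x̄ - mu_0):
  S^{-1} · (x̄ - mu_0) = (-0.0745, 0.1387),
  (x̄ - mu_0)^T · [...] = (-1.6)·(-0.0745) + (1.4)·(0.1387) = 0.3134.

Step 5 — scale by n: T² = 5 · 0.3134 = 1.5668.

T² ≈ 1.5668


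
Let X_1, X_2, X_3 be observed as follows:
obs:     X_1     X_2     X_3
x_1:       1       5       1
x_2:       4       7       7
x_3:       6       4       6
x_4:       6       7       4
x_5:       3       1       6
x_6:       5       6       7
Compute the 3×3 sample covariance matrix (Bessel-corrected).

Step 1 — column means:
  mean(X_1) = (1 + 4 + 6 + 6 + 3 + 5) / 6 = 25/6 = 4.1667
  mean(X_2) = (5 + 7 + 4 + 7 + 1 + 6) / 6 = 30/6 = 5
  mean(X_3) = (1 + 7 + 6 + 4 + 6 + 7) / 6 = 31/6 = 5.1667

Step 2 — sample covariance S[i,j] = (1/(n-1)) · Σ_k (x_{k,i} - mean_i) · (x_{k,j} - mean_j), with n-1 = 5.
  S[X_1,X_1] = ((-3.1667)·(-3.1667) + (-0.1667)·(-0.1667) + (1.8333)·(1.8333) + (1.8333)·(1.8333) + (-1.1667)·(-1.1667) + (0.8333)·(0.8333)) / 5 = 18.8333/5 = 3.7667
  S[X_1,X_2] = ((-3.1667)·(0) + (-0.1667)·(2) + (1.8333)·(-1) + (1.8333)·(2) + (-1.1667)·(-4) + (0.8333)·(1)) / 5 = 7/5 = 1.4
  S[X_1,X_3] = ((-3.1667)·(-4.1667) + (-0.1667)·(1.8333) + (1.8333)·(0.8333) + (1.8333)·(-1.1667) + (-1.1667)·(0.8333) + (0.8333)·(1.8333)) / 5 = 12.8333/5 = 2.5667
  S[X_2,X_2] = ((0)·(0) + (2)·(2) + (-1)·(-1) + (2)·(2) + (-4)·(-4) + (1)·(1)) / 5 = 26/5 = 5.2
  S[X_2,X_3] = ((0)·(-4.1667) + (2)·(1.8333) + (-1)·(0.8333) + (2)·(-1.1667) + (-4)·(0.8333) + (1)·(1.8333)) / 5 = -1/5 = -0.2
  S[X_3,X_3] = ((-4.1667)·(-4.1667) + (1.8333)·(1.8333) + (0.8333)·(0.8333) + (-1.1667)·(-1.1667) + (0.8333)·(0.8333) + (1.8333)·(1.8333)) / 5 = 26.8333/5 = 5.3667

S is symmetric (S[j,i] = S[i,j]). Assembling:

S = [[3.7667, 1.4, 2.5667],
 [1.4, 5.2, -0.2],
 [2.5667, -0.2, 5.3667]]


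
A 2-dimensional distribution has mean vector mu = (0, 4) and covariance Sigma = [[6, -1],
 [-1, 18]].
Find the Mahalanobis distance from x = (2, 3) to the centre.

Step 1 — centre the observation: (x - mu) = (2, -1).

Step 2 — invert Sigma. det(Sigma) = 6·18 - (-1)² = 107.
  Sigma^{-1} = (1/det) · [[d, -b], [-b, a]] = [[0.1682, 0.0093],
 [0.0093, 0.0561]].

Step 3 — form the quadratic (x - mu)^T · Sigma^{-1} · (x - mu):
  Sigma^{-1} · (x - mu) = (0.3271, -0.0374).
  (x - mu)^T · [Sigma^{-1} · (x - mu)] = (2)·(0.3271) + (-1)·(-0.0374) = 0.6916.

Step 4 — take square root: d = √(0.6916) ≈ 0.8316.

d(x, mu) = √(0.6916) ≈ 0.8316


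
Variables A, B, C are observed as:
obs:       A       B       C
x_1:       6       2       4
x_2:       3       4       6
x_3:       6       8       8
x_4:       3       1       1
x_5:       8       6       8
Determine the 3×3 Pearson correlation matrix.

Step 1 — column means:
  mean(A) = (6 + 3 + 6 + 3 + 8) / 5 = 26/5 = 5.2
  mean(B) = (2 + 4 + 8 + 1 + 6) / 5 = 21/5 = 4.2
  mean(C) = (4 + 6 + 8 + 1 + 8) / 5 = 27/5 = 5.4

Step 2 — sample variances and covariances s[i,j] = (1/(n-1)) · Σ_k (x_{k,i} - mean_i) · (x_{k,j} - mean_j), with n-1 = 4:
  s[A,A] = ((0.8)·(0.8) + (-2.2)·(-2.2) + (0.8)·(0.8) + (-2.2)·(-2.2) + (2.8)·(2.8)) / 4 = 18.8/4 = 4.7
  s[A,B] = ((0.8)·(-2.2) + (-2.2)·(-0.2) + (0.8)·(3.8) + (-2.2)·(-3.2) + (2.8)·(1.8)) / 4 = 13.8/4 = 3.45
  s[A,C] = ((0.8)·(-1.4) + (-2.2)·(0.6) + (0.8)·(2.6) + (-2.2)·(-4.4) + (2.8)·(2.6)) / 4 = 16.6/4 = 4.15
  s[B,B] = ((-2.2)·(-2.2) + (-0.2)·(-0.2) + (3.8)·(3.8) + (-3.2)·(-3.2) + (1.8)·(1.8)) / 4 = 32.8/4 = 8.2
  s[B,C] = ((-2.2)·(-1.4) + (-0.2)·(0.6) + (3.8)·(2.6) + (-3.2)·(-4.4) + (1.8)·(2.6)) / 4 = 31.6/4 = 7.9
  s[C,C] = ((-1.4)·(-1.4) + (0.6)·(0.6) + (2.6)·(2.6) + (-4.4)·(-4.4) + (2.6)·(2.6)) / 4 = 35.2/4 = 8.8
  Sample standard deviations s_i = √(s[i,i]):
  s(A) = √(4.7) = 2.1679
  s(B) = √(8.2) = 2.8636
  s(C) = √(8.8) = 2.9665

Step 3 — r_{ij} = s_{ij} / (s_i · s_j):
  r[A,A] = 1 (diagonal).
  r[A,B] = 3.45 / (2.1679 · 2.8636) = 3.45 / 6.2081 = 0.5557
  r[A,C] = 4.15 / (2.1679 · 2.9665) = 4.15 / 6.4312 = 0.6453
  r[B,B] = 1 (diagonal).
  r[B,C] = 7.9 / (2.8636 · 2.9665) = 7.9 / 8.4947 = 0.93
  r[C,C] = 1 (diagonal).

R is symmetric with unit diagonal. Assembling:

R = [[1, 0.5557, 0.6453],
 [0.5557, 1, 0.93],
 [0.6453, 0.93, 1]]


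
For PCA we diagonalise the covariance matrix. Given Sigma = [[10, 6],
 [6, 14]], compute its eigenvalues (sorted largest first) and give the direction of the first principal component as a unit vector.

Step 1 — characteristic polynomial of 2×2 Sigma:
  det(Sigma - λI) = λ² - trace · λ + det = 0.
  trace = 10 + 14 = 24, det = 10·14 - (6)² = 104.
Step 2 — discriminant:
  Δ = trace² - 4·det = 576 - 416 = 160.
Step 3 — eigenvalues:
  λ = (trace ± √Δ)/2 = (24 ± 12.6491)/2,
  λ_1 = 18.3246,  λ_2 = 5.6754.

Step 4 — unit eigenvector for λ_1: solve (Sigma - λ_1 I)v = 0. First row:
  (10 - 18.3246)·v_x + (6)·v_y = 0, i.e. (-8.3246)·v_x + (6)·v_y = 0,
  so v ∝ (b, λ_1 - a) = (6, 8.3246) = u.
  ||u|| = √((6)² + (8.3246)²) = √(105.2982) ≈ 10.2615,
  v_1 = u/||u|| ≈ (0.5847, 0.8112) (||v_1|| = 1).

λ_1 = 18.3246,  λ_2 = 5.6754;  v_1 ≈ (0.5847, 0.8112)


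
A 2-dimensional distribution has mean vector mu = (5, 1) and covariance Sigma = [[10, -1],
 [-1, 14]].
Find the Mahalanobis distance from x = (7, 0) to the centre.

Step 1 — centre the observation: (x - mu) = (2, -1).

Step 2 — invert Sigma. det(Sigma) = 10·14 - (-1)² = 139.
  Sigma^{-1} = (1/det) · [[d, -b], [-b, a]] = [[0.1007, 0.0072],
 [0.0072, 0.0719]].

Step 3 — form the quadratic (x - mu)^T · Sigma^{-1} · (x - mu):
  Sigma^{-1} · (x - mu) = (0.1942, -0.0576).
  (x - mu)^T · [Sigma^{-1} · (x - mu)] = (2)·(0.1942) + (-1)·(-0.0576) = 0.446.

Step 4 — take square root: d = √(0.446) ≈ 0.6679.

d(x, mu) = √(0.446) ≈ 0.6679


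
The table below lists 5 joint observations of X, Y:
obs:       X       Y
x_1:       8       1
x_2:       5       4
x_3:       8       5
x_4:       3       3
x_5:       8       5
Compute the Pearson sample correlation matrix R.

Step 1 — column means:
  mean(X) = (8 + 5 + 8 + 3 + 8) / 5 = 32/5 = 6.4
  mean(Y) = (1 + 4 + 5 + 3 + 5) / 5 = 18/5 = 3.6

Step 2 — sample variances and covariances s[i,j] = (1/(n-1)) · Σ_k (x_{k,i} - mean_i) · (x_{k,j} - mean_j), with n-1 = 4:
  s[X,X] = ((1.6)·(1.6) + (-1.4)·(-1.4) + (1.6)·(1.6) + (-3.4)·(-3.4) + (1.6)·(1.6)) / 4 = 21.2/4 = 5.3
  s[X,Y] = ((1.6)·(-2.6) + (-1.4)·(0.4) + (1.6)·(1.4) + (-3.4)·(-0.6) + (1.6)·(1.4)) / 4 = 1.8/4 = 0.45
  s[Y,Y] = ((-2.6)·(-2.6) + (0.4)·(0.4) + (1.4)·(1.4) + (-0.6)·(-0.6) + (1.4)·(1.4)) / 4 = 11.2/4 = 2.8
  Sample standard deviations s_i = √(s[i,i]):
  s(X) = √(5.3) = 2.3022
  s(Y) = √(2.8) = 1.6733

Step 3 — r_{ij} = s_{ij} / (s_i · s_j):
  r[X,X] = 1 (diagonal).
  r[X,Y] = 0.45 / (2.3022 · 1.6733) = 0.45 / 3.8523 = 0.1168
  r[Y,Y] = 1 (diagonal).

R is symmetric with unit diagonal. Assembling:

R = [[1, 0.1168],
 [0.1168, 1]]


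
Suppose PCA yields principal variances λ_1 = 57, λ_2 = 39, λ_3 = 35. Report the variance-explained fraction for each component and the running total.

Step 1 — total variance = trace(Sigma) = Σ λ_i = 57 + 39 + 35 = 131.

Step 2 — fraction explained by component i = λ_i / Σ λ:
  PC1: 57/131 = 0.4351
  PC2: 39/131 = 0.2977
  PC3: 35/131 = 0.2672

Step 3 — cumulative fraction after k components = (λ_1 + ... + λ_k) / Σ λ:
  k = 1: 57/131 = 0.4351
  k = 2: (57 + 39)/131 = 96/131 = 0.7328
  k = 3: (57 + 39 + 35)/131 = 131/131 = 1

Summary (fraction, with percent):

explained: PC1 0.4351 (43.51%), PC2 0.2977 (29.77%), PC3 0.2672 (26.72%);  cumulative: 0.4351, 0.7328, 1


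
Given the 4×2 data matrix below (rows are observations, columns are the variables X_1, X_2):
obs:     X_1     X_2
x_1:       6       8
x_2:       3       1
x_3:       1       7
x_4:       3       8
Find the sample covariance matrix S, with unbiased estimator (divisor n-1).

Step 1 — column means:
  mean(X_1) = (6 + 3 + 1 + 3) / 4 = 13/4 = 3.25
  mean(X_2) = (8 + 1 + 7 + 8) / 4 = 24/4 = 6

Step 2 — sample covariance S[i,j] = (1/(n-1)) · Σ_k (x_{k,i} - mean_i) · (x_{k,j} - mean_j), with n-1 = 3.
  S[X_1,X_1] = ((2.75)·(2.75) + (-0.25)·(-0.25) + (-2.25)·(-2.25) + (-0.25)·(-0.25)) / 3 = 12.75/3 = 4.25
  S[X_1,X_2] = ((2.75)·(2) + (-0.25)·(-5) + (-2.25)·(1) + (-0.25)·(2)) / 3 = 4/3 = 1.3333
  S[X_2,X_2] = ((2)·(2) + (-5)·(-5) + (1)·(1) + (2)·(2)) / 3 = 34/3 = 11.3333

S is symmetric (S[j,i] = S[i,j]). Assembling:

S = [[4.25, 1.3333],
 [1.3333, 11.3333]]


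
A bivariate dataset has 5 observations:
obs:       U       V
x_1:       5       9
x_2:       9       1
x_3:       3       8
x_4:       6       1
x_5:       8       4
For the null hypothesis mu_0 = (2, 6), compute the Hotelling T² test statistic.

Step 1 — sample mean vector:
  mean(U) = (5 + 9 + 3 + 6 + 8) / 5 = 31/5 = 6.2
  mean(V) = (9 + 1 + 8 + 1 + 4) / 5 = 23/5 = 4.6
  x̄ = (6.2, 4.6),  deviation x̄ - mu_0 = (6.2, 4.6) - (2, 6) = (4.2, -1.4).

Step 2 — sample covariance matrix, S[i,j] = (1/(n-1)) · Σ_k (x_{k,i} - mean_i) · (x_{k,j} - mean_j), divisor n-1 = 4:
  S[U,U] = ((-1.2)·(-1.2) + (2.8)·(2.8) + (-3.2)·(-3.2) + (-0.2)·(-0.2) + (1.8)·(1.8)) / 4 = 22.8/4 = 5.7
  S[U,V] = ((-1.2)·(4.4) + (2.8)·(-3.6) + (-3.2)·(3.4) + (-0.2)·(-3.6) + (1.8)·(-0.6)) / 4 = -26.6/4 = -6.65
  S[V,V] = ((4.4)·(4.4) + (-3.6)·(-3.6) + (3.4)·(3.4) + (-3.6)·(-3.6) + (-0.6)·(-0.6)) / 4 = 57.2/4 = 14.3
  S = [[5.7, -6.65],
 [-6.65, 14.3]].

Step 3 — invert S. det(S) = 5.7·14.3 - (-6.65)² = 37.2875.
  S^{-1} = (1/det) · [[d, -b], [-b, a]] = [[0.3835, 0.1783],
 [0.1783, 0.1529]].

Step 4 — quadratic form (x̄ - mu_0)^T · S^{-1} · (x̄ - mu_0):
  S^{-1} · (x̄ - mu_0) = (1.361, 0.535),
  (x̄ - mu_0)^T · [...] = (4.2)·(1.361) + (-1.4)·(0.535) = 4.9673.

Step 5 — scale by n: T² = 5 · 4.9673 = 24.8367.

T² ≈ 24.8367


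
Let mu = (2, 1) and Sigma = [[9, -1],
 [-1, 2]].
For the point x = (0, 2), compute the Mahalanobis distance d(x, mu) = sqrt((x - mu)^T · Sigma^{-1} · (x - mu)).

Step 1 — centre the observation: (x - mu) = (-2, 1).

Step 2 — invert Sigma. det(Sigma) = 9·2 - (-1)² = 17.
  Sigma^{-1} = (1/det) · [[d, -b], [-b, a]] = [[0.1176, 0.0588],
 [0.0588, 0.5294]].

Step 3 — form the quadratic (x - mu)^T · Sigma^{-1} · (x - mu):
  Sigma^{-1} · (x - mu) = (-0.1765, 0.4118).
  (x - mu)^T · [Sigma^{-1} · (x - mu)] = (-2)·(-0.1765) + (1)·(0.4118) = 0.7647.

Step 4 — take square root: d = √(0.7647) ≈ 0.8745.

d(x, mu) = √(0.7647) ≈ 0.8745


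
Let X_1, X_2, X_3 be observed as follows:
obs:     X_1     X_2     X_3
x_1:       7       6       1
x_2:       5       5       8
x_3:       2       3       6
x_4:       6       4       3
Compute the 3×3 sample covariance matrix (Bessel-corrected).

Step 1 — column means:
  mean(X_1) = (7 + 5 + 2 + 6) / 4 = 20/4 = 5
  mean(X_2) = (6 + 5 + 3 + 4) / 4 = 18/4 = 4.5
  mean(X_3) = (1 + 8 + 6 + 3) / 4 = 18/4 = 4.5

Step 2 — sample covariance S[i,j] = (1/(n-1)) · Σ_k (x_{k,i} - mean_i) · (x_{k,j} - mean_j), with n-1 = 3.
  S[X_1,X_1] = ((2)·(2) + (0)·(0) + (-3)·(-3) + (1)·(1)) / 3 = 14/3 = 4.6667
  S[X_1,X_2] = ((2)·(1.5) + (0)·(0.5) + (-3)·(-1.5) + (1)·(-0.5)) / 3 = 7/3 = 2.3333
  S[X_1,X_3] = ((2)·(-3.5) + (0)·(3.5) + (-3)·(1.5) + (1)·(-1.5)) / 3 = -13/3 = -4.3333
  S[X_2,X_2] = ((1.5)·(1.5) + (0.5)·(0.5) + (-1.5)·(-1.5) + (-0.5)·(-0.5)) / 3 = 5/3 = 1.6667
  S[X_2,X_3] = ((1.5)·(-3.5) + (0.5)·(3.5) + (-1.5)·(1.5) + (-0.5)·(-1.5)) / 3 = -5/3 = -1.6667
  S[X_3,X_3] = ((-3.5)·(-3.5) + (3.5)·(3.5) + (1.5)·(1.5) + (-1.5)·(-1.5)) / 3 = 29/3 = 9.6667

S is symmetric (S[j,i] = S[i,j]). Assembling:

S = [[4.6667, 2.3333, -4.3333],
 [2.3333, 1.6667, -1.6667],
 [-4.3333, -1.6667, 9.6667]]


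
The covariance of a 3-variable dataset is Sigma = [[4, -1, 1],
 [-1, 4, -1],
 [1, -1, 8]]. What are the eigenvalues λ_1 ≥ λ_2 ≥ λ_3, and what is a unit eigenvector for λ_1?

Step 1 — characteristic polynomial p(λ) = det(λI - Sigma) = λ³ - tr·λ² + c_1·λ - det, where tr = trace, c_1 = sum of the principal 2×2 minors, det = det(Sigma):
  tr = 4 + 4 + 8 = 16,
  c_1 = (4·4 - (-1)²) + (4·8 - (1)²) + (4·8 - (-1)²) = 15 + 31 + 31 = 77,
  det = 4·(4·8 - (-1)²) - (-1)·((-1)·8 - (-1)·(1)) + (1)·((-1)·(-1) - 4·(1)) = 4·(31) - (-1)·(-7) + (1)·(-3) = 114.
  So p(λ) = λ³ - 16λ² + 77λ - 114.
Step 2 — look for an integer root (rational root theorem: any rational root is an integer divisor of 114). Testing λ = 3:
  p(3) = 27 - 144 + 231 - 114 = 0  ✓
  Dividing out (λ - 3): p(λ) = (λ - 3)(λ² - 13λ + 38).
Step 3 — remaining eigenvalues from the quadratic λ² - 13λ + 38 = 0:
  Δ = 13² - 4·38 = 169 - 152 = 17,  λ = (13 ± √17)/2 = (13 ± 4.1231)/2 ≈ 8.5616 or 4.4384.
  Sorted: λ_1 = 8.5616,  λ_2 = 4.4384,  λ_3 = 3  (check: sum = 16 = tr ✓).

Step 4 — unit eigenvector for λ_1 ≈ 8.5616: v spans the null space of (Sigma - λ_1 I), whose rows are
  r_1 = (-4.5616, -1, 1),  r_2 = (-1, -4.5616, -1),  r_3 = (1, -1, -0.5616).
  v is orthogonal to every row, so take v ∝ r_1 × r_2 = ((-1)·(-1) - (1)·(-4.5616), (1)·(-1) - (-4.5616)·(-1), (-4.5616)·(-4.5616) - (-1)·(-1)) ≈ (5.5616, -5.5616, 19.8078).
  Let u = (5.5616, -5.5616, 19.8078).
  ||u|| = √((5.5616)² + (-5.5616)² + (19.8078)²) = √(454.2093) ≈ 21.3122,  v_1 = u/||u|| ≈ (0.261, -0.261, 0.9294) (||v_1|| = 1).

λ_1 = 8.5616,  λ_2 = 4.4384,  λ_3 = 3;  v_1 ≈ (0.261, -0.261, 0.9294)


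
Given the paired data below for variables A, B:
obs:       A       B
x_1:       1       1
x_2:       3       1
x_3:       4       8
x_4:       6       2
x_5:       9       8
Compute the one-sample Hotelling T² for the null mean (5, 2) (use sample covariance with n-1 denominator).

Step 1 — sample mean vector:
  mean(A) = (1 + 3 + 4 + 6 + 9) / 5 = 23/5 = 4.6
  mean(B) = (1 + 1 + 8 + 2 + 8) / 5 = 20/5 = 4
  x̄ = (4.6, 4),  deviation x̄ - mu_0 = (4.6, 4) - (5, 2) = (-0.4, 2).

Step 2 — sample covariance matrix, S[i,j] = (1/(n-1)) · Σ_k (x_{k,i} - mean_i) · (x_{k,j} - mean_j), divisor n-1 = 4:
  S[A,A] = ((-3.6)·(-3.6) + (-1.6)·(-1.6) + (-0.6)·(-0.6) + (1.4)·(1.4) + (4.4)·(4.4)) / 4 = 37.2/4 = 9.3
  S[A,B] = ((-3.6)·(-3) + (-1.6)·(-3) + (-0.6)·(4) + (1.4)·(-2) + (4.4)·(4)) / 4 = 28/4 = 7
  S[B,B] = ((-3)·(-3) + (-3)·(-3) + (4)·(4) + (-2)·(-2) + (4)·(4)) / 4 = 54/4 = 13.5
  S = [[9.3, 7],
 [7, 13.5]].

Step 3 — invert S. det(S) = 9.3·13.5 - (7)² = 76.55.
  S^{-1} = (1/det) · [[d, -b], [-b, a]] = [[0.1764, -0.0914],
 [-0.0914, 0.1215]].

Step 4 — quadratic form (x̄ - mu_0)^T · S^{-1} · (x̄ - mu_0):
  S^{-1} · (x̄ - mu_0) = (-0.2534, 0.2796),
  (x̄ - mu_0)^T · [...] = (-0.4)·(-0.2534) + (2)·(0.2796) = 0.6605.

Step 5 — scale by n: T² = 5 · 0.6605 = 3.3024.

T² ≈ 3.3024


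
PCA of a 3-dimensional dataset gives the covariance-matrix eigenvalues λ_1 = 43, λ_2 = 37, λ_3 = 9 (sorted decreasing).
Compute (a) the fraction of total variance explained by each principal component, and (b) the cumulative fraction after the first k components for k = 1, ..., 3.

Step 1 — total variance = trace(Sigma) = Σ λ_i = 43 + 37 + 9 = 89.

Step 2 — fraction explained by component i = λ_i / Σ λ:
  PC1: 43/89 = 0.4831
  PC2: 37/89 = 0.4157
  PC3: 9/89 = 0.1011

Step 3 — cumulative fraction after k components = (λ_1 + ... + λ_k) / Σ λ:
  k = 1: 43/89 = 0.4831
  k = 2: (43 + 37)/89 = 80/89 = 0.8989
  k = 3: (43 + 37 + 9)/89 = 89/89 = 1

Summary (fraction, with percent):

explained: PC1 0.4831 (48.31%), PC2 0.4157 (41.57%), PC3 0.1011 (10.11%);  cumulative: 0.4831, 0.8989, 1


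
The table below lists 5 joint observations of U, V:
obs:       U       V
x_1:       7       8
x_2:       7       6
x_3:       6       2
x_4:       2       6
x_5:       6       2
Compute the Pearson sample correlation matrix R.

Step 1 — column means:
  mean(U) = (7 + 7 + 6 + 2 + 6) / 5 = 28/5 = 5.6
  mean(V) = (8 + 6 + 2 + 6 + 2) / 5 = 24/5 = 4.8

Step 2 — sample variances and covariances s[i,j] = (1/(n-1)) · Σ_k (x_{k,i} - mean_i) · (x_{k,j} - mean_j), with n-1 = 4:
  s[U,U] = ((1.4)·(1.4) + (1.4)·(1.4) + (0.4)·(0.4) + (-3.6)·(-3.6) + (0.4)·(0.4)) / 4 = 17.2/4 = 4.3
  s[U,V] = ((1.4)·(3.2) + (1.4)·(1.2) + (0.4)·(-2.8) + (-3.6)·(1.2) + (0.4)·(-2.8)) / 4 = -0.4/4 = -0.1
  s[V,V] = ((3.2)·(3.2) + (1.2)·(1.2) + (-2.8)·(-2.8) + (1.2)·(1.2) + (-2.8)·(-2.8)) / 4 = 28.8/4 = 7.2
  Sample standard deviations s_i = √(s[i,i]):
  s(U) = √(4.3) = 2.0736
  s(V) = √(7.2) = 2.6833

Step 3 — r_{ij} = s_{ij} / (s_i · s_j):
  r[U,U] = 1 (diagonal).
  r[U,V] = -0.1 / (2.0736 · 2.6833) = -0.1 / 5.5642 = -0.018
  r[V,V] = 1 (diagonal).

R is symmetric with unit diagonal. Assembling:

R = [[1, -0.018],
 [-0.018, 1]]


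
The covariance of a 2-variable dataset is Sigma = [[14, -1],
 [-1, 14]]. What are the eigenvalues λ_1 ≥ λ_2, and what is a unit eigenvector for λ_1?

Step 1 — characteristic polynomial of 2×2 Sigma:
  det(Sigma - λI) = λ² - trace · λ + det = 0.
  trace = 14 + 14 = 28, det = 14·14 - (-1)² = 195.
Step 2 — discriminant:
  Δ = trace² - 4·det = 784 - 780 = 4.
Step 3 — eigenvalues:
  λ = (trace ± √Δ)/2 = (28 ± 2)/2,
  λ_1 = 15,  λ_2 = 13.

Step 4 — unit eigenvector for λ_1: solve (Sigma - λ_1 I)v = 0. First row:
  (14 - 15)·v_x + (-1)·v_y = 0, i.e. (-1)·v_x + (-1)·v_y = 0,
  so v ∝ (b, λ_1 - a) = (-1, 1); multiply by -1 so the first entry is positive: u = (1, -1).
  ||u|| = √((1)² + (-1)²) = √(2) ≈ 1.4142,
  v_1 = u/||u|| ≈ (0.7071, -0.7071) (||v_1|| = 1).

λ_1 = 15,  λ_2 = 13;  v_1 ≈ (0.7071, -0.7071)


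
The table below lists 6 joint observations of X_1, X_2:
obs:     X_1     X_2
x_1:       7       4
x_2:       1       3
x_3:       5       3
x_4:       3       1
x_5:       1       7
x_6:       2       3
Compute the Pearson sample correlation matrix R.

Step 1 — column means:
  mean(X_1) = (7 + 1 + 5 + 3 + 1 + 2) / 6 = 19/6 = 3.1667
  mean(X_2) = (4 + 3 + 3 + 1 + 7 + 3) / 6 = 21/6 = 3.5

Step 2 — sample variances and covariances s[i,j] = (1/(n-1)) · Σ_k (x_{k,i} - mean_i) · (x_{k,j} - mean_j), with n-1 = 5:
  s[X_1,X_1] = ((3.8333)·(3.8333) + (-2.1667)·(-2.1667) + (1.8333)·(1.8333) + (-0.1667)·(-0.1667) + (-2.1667)·(-2.1667) + (-1.1667)·(-1.1667)) / 5 = 28.8333/5 = 5.7667
  s[X_1,X_2] = ((3.8333)·(0.5) + (-2.1667)·(-0.5) + (1.8333)·(-0.5) + (-0.1667)·(-2.5) + (-2.1667)·(3.5) + (-1.1667)·(-0.5)) / 5 = -4.5/5 = -0.9
  s[X_2,X_2] = ((0.5)·(0.5) + (-0.5)·(-0.5) + (-0.5)·(-0.5) + (-2.5)·(-2.5) + (3.5)·(3.5) + (-0.5)·(-0.5)) / 5 = 19.5/5 = 3.9
  Sample standard deviations s_i = √(s[i,i]):
  s(X_1) = √(5.7667) = 2.4014
  s(X_2) = √(3.9) = 1.9748

Step 3 — r_{ij} = s_{ij} / (s_i · s_j):
  r[X_1,X_1] = 1 (diagonal).
  r[X_1,X_2] = -0.9 / (2.4014 · 1.9748) = -0.9 / 4.7424 = -0.1898
  r[X_2,X_2] = 1 (diagonal).

R is symmetric with unit diagonal. Assembling:

R = [[1, -0.1898],
 [-0.1898, 1]]


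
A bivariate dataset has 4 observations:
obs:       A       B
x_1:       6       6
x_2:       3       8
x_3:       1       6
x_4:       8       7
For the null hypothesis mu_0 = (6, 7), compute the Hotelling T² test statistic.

Step 1 — sample mean vector:
  mean(A) = (6 + 3 + 1 + 8) / 4 = 18/4 = 4.5
  mean(B) = (6 + 8 + 6 + 7) / 4 = 27/4 = 6.75
  x̄ = (4.5, 6.75),  deviation x̄ - mu_0 = (4.5, 6.75) - (6, 7) = (-1.5, -0.25).

Step 2 — sample covariance matrix, S[i,j] = (1/(n-1)) · Σ_k (x_{k,i} - mean_i) · (x_{k,j} - mean_j), divisor n-1 = 3:
  S[A,A] = ((1.5)·(1.5) + (-1.5)·(-1.5) + (-3.5)·(-3.5) + (3.5)·(3.5)) / 3 = 29/3 = 9.6667
  S[A,B] = ((1.5)·(-0.75) + (-1.5)·(1.25) + (-3.5)·(-0.75) + (3.5)·(0.25)) / 3 = 0.5/3 = 0.1667
  S[B,B] = ((-0.75)·(-0.75) + (1.25)·(1.25) + (-0.75)·(-0.75) + (0.25)·(0.25)) / 3 = 2.75/3 = 0.9167
  S = [[9.6667, 0.1667],
 [0.1667, 0.9167]].

Step 3 — invert S. det(S) = 9.6667·0.9167 - (0.1667)² = 8.8333.
  S^{-1} = (1/det) · [[d, -b], [-b, a]] = [[0.1038, -0.0189],
 [-0.0189, 1.0943]].

Step 4 — quadratic form (x̄ - mu_0)^T · S^{-1} · (x̄ - mu_0):
  S^{-1} · (x̄ - mu_0) = (-0.1509, -0.2453),
  (x̄ - mu_0)^T · [...] = (-1.5)·(-0.1509) + (-0.25)·(-0.2453) = 0.2877.

Step 5 — scale by n: T² = 4 · 0.2877 = 1.1509.

T² ≈ 1.1509


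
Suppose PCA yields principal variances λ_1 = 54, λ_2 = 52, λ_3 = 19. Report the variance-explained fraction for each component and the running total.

Step 1 — total variance = trace(Sigma) = Σ λ_i = 54 + 52 + 19 = 125.

Step 2 — fraction explained by component i = λ_i / Σ λ:
  PC1: 54/125 = 0.432
  PC2: 52/125 = 0.416
  PC3: 19/125 = 0.152

Step 3 — cumulative fraction after k components = (λ_1 + ... + λ_k) / Σ λ:
  k = 1: 54/125 = 0.432
  k = 2: (54 + 52)/125 = 106/125 = 0.848
  k = 3: (54 + 52 + 19)/125 = 125/125 = 1

Summary (fraction, with percent):

explained: PC1 0.432 (43.2%), PC2 0.416 (41.6%), PC3 0.152 (15.2%);  cumulative: 0.432, 0.848, 1


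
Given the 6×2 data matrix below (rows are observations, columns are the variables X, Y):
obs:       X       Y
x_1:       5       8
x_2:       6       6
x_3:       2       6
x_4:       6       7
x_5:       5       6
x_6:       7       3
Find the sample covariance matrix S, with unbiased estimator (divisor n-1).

Step 1 — column means:
  mean(X) = (5 + 6 + 2 + 6 + 5 + 7) / 6 = 31/6 = 5.1667
  mean(Y) = (8 + 6 + 6 + 7 + 6 + 3) / 6 = 36/6 = 6

Step 2 — sample covariance S[i,j] = (1/(n-1)) · Σ_k (x_{k,i} - mean_i) · (x_{k,j} - mean_j), with n-1 = 5.
  S[X,X] = ((-0.1667)·(-0.1667) + (0.8333)·(0.8333) + (-3.1667)·(-3.1667) + (0.8333)·(0.8333) + (-0.1667)·(-0.1667) + (1.8333)·(1.8333)) / 5 = 14.8333/5 = 2.9667
  S[X,Y] = ((-0.1667)·(2) + (0.8333)·(0) + (-3.1667)·(0) + (0.8333)·(1) + (-0.1667)·(0) + (1.8333)·(-3)) / 5 = -5/5 = -1
  S[Y,Y] = ((2)·(2) + (0)·(0) + (0)·(0) + (1)·(1) + (0)·(0) + (-3)·(-3)) / 5 = 14/5 = 2.8

S is symmetric (S[j,i] = S[i,j]). Assembling:

S = [[2.9667, -1],
 [-1, 2.8]]
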